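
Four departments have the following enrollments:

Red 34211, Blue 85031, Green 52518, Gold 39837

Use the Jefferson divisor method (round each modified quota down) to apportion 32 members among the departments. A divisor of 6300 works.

Red 5, Blue 13, Green 8, Gold 6

With modified divisor 6300: modified quotas Red 5.430, Blue 13.497, Green 8.336, Gold 6.323.
Rounding down: Red 5, Blue 13, Green 8, Gold 6 (total 32).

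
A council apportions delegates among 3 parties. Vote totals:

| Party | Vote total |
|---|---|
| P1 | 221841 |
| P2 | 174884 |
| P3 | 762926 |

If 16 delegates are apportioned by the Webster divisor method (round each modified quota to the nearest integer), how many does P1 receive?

Standard divisor 1159651/16 ≈ 72478.188; standard quotas: P1 3.061, P2 2.413, P3 10.526.
Rounding to the nearest integer gives P1 3, P2 2, P3 11 — total 16, matching the house size, so no adjustment is needed.
P1 receives 3.

3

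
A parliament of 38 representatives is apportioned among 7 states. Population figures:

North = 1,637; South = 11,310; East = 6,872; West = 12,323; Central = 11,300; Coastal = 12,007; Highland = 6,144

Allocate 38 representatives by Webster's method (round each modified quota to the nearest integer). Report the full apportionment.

North 1; South 7; East 4; West 8; Central 7; Coastal 7; Highland 4

Standard divisor 61593/38 ≈ 1620.868; standard quotas: North 1.010, South 6.978, East 4.240, West 7.603, Central 6.972, Coastal 7.408, Highland 3.791.
Rounding to the nearest integer gives North 1, South 7, East 4, West 8, Central 7, Coastal 7, Highland 4 — total 38, matching the house size, so no adjustment is needed.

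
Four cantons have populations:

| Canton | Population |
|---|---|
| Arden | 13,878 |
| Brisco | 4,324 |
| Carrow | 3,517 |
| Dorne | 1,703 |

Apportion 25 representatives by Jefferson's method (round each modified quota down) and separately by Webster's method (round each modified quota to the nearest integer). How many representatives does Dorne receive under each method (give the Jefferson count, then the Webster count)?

1 and 2

Jefferson: Arden 16, Brisco 4, Carrow 4, Dorne 1.
Webster: Arden 14, Brisco 5, Carrow 4, Dorne 2.
Dorne gets 1 under Jefferson and 2 under Webster.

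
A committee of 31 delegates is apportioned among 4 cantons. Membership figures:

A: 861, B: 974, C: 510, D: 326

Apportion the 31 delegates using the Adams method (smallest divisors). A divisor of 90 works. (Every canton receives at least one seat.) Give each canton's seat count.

A=10, B=11, C=6, D=4

With modified divisor 90: modified quotas A 9.567, B 10.822, C 5.667, D 3.622.
Rounding up: A 10, B 11, C 6, D 4 (total 31).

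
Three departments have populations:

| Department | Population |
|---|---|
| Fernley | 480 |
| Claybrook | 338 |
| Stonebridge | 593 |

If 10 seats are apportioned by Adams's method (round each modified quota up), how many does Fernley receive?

3

Standard divisor 1411/10 ≈ 141.1; standard quotas: Fernley 3.402, Claybrook 2.395, Stonebridge 4.203.
Rounding up gives 4, 3, 5 = 12 seats, so the divisor must be adjusted.
With modified divisor 164: modified quotas Fernley 2.927, Claybrook 2.061, Stonebridge 3.616.
Rounding up: Fernley 3, Claybrook 3, Stonebridge 4 (total 10).
Fernley receives 3.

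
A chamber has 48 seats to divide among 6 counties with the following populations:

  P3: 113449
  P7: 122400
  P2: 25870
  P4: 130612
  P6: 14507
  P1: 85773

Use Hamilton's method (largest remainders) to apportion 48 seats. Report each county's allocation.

The standard divisor is 492611/48 ≈ 10262.729.
Standard quotas: P3 11.0545, P7 11.9267, P2 2.5208, P4 12.7268, P6 1.4136, P1 8.3577.
Lower quotas: P3 11, P7 11, P2 2, P4 12, P6 1, P1 8 (sum 45, leaving 3 seats).
Remainders in descending order: P7 0.9267, P4 0.7268, P2 0.5208, P6 0.4136, P1 0.3577, P3 0.0545.
Largest remainders: P7, P4, P2 receive the extra seats.

P3=11, P7=12, P2=3, P4=13, P6=1, P1=8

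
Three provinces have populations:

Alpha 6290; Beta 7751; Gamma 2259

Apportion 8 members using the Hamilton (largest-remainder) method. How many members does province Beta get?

4

Total 16300; standard divisor 16300/8 ≈ 2037.5.
Standard quotas: Alpha 3.0871, Beta 3.8042, Gamma 1.1087.
Lower quotas: Alpha 3, Beta 3, Gamma 1 (sum 7, leaving 1 seat).
Remainders in descending order: Beta 0.8042, Gamma 0.1087, Alpha 0.0871.
The surplus seat goes to Beta.
Beta receives 4.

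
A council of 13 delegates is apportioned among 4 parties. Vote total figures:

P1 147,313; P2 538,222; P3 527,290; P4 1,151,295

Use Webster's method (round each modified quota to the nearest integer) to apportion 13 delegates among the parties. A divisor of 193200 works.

P1: 1; P2: 3; P3: 3; P4: 6

With modified divisor 193200: modified quotas P1 0.762, P2 2.786, P3 2.729, P4 5.959.
Rounding to the nearest integer: P1 1, P2 3, P3 3, P4 6 (total 13).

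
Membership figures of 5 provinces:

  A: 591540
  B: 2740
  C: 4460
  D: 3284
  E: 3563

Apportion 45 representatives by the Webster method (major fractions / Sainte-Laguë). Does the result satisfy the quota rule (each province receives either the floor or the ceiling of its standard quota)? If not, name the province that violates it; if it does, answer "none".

Standard quotas: A 43.956, B 0.204, C 0.331, D 0.244, E 0.265.
Webster allocation: A 45, B 0, C 0, D 0, E 0.
A has quota 43.956 (lower 43, upper 44) but receives 45 — outside the quota interval.

A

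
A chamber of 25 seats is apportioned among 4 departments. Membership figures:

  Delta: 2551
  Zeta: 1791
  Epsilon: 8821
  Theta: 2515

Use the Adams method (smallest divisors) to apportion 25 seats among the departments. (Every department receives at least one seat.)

Standard divisor 15678/25 ≈ 627.12; standard quotas: Delta 4.068, Zeta 2.856, Epsilon 14.066, Theta 4.010.
Rounding up gives 5, 3, 15, 5 = 28 seats, so the divisor must be adjusted.
With modified divisor 660: modified quotas Delta 3.865, Zeta 2.714, Epsilon 13.365, Theta 3.811.
Rounding up: Delta 4, Zeta 3, Epsilon 14, Theta 4 (total 25).

Delta 4, Zeta 3, Epsilon 14, Theta 4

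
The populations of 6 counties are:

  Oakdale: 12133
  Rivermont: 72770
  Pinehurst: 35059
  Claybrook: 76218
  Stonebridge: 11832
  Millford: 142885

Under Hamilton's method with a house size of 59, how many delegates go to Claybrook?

The standard divisor is 350897/59 ≈ 5947.407.
Standard quotas: Oakdale 2.0400, Rivermont 12.2356, Pinehurst 5.8948, Claybrook 12.8153, Stonebridge 1.9894, Millford 24.0248.
Lower quotas: Oakdale 2, Rivermont 12, Pinehurst 5, Claybrook 12, Stonebridge 1, Millford 24 (sum 56, leaving 3 seats).
Remainders in descending order: Stonebridge 0.9894, Pinehurst 0.8948, Claybrook 0.8153, Rivermont 0.2356, Oakdale 0.0400, Millford 0.0248.
The surplus seats go to Stonebridge, Pinehurst, Claybrook.
Claybrook receives 13.

13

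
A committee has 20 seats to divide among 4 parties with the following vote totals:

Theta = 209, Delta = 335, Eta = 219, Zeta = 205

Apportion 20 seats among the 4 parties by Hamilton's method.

Theta: 4, Delta: 7, Eta: 5, Zeta: 4

Total 968; standard divisor 968/20 ≈ 48.4.
Standard quotas: Theta 4.318, Delta 6.921, Eta 4.525, Zeta 4.236.
Lower quotas: Theta 4, Delta 6, Eta 4, Zeta 4 (sum 18, leaving 2 seats).
Remainders in descending order: Delta 0.921, Eta 0.525, Theta 0.318, Zeta 0.236.
Largest remainders: Delta, Eta receive the extra seats.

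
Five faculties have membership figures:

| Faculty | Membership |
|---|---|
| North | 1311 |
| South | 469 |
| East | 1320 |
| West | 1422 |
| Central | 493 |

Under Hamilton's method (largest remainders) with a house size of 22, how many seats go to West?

The standard divisor is 5015/22 ≈ 227.955.
Standard quotas: North 5.751, South 2.057, East 5.791, West 6.238, Central 2.163.
Lower quotas: North 5, South 2, East 5, West 6, Central 2 (sum 20, leaving 2 seats).
Remainders in descending order: East 0.791, North 0.751, West 0.238, Central 0.163, South 0.057.
The surplus seats go to East, North.
West receives 6.

6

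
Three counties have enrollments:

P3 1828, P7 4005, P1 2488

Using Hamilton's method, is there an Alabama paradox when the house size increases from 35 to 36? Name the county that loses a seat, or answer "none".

none

At 35 seats: P3 8, P7 17, P1 10.
At 36 seats: P3 8, P7 17, P1 11.
No county's allocation decreased.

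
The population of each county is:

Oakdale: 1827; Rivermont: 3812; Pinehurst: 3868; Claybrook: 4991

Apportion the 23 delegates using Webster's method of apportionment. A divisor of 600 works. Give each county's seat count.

With modified divisor 600: modified quotas Oakdale 3.045, Rivermont 6.353, Pinehurst 6.447, Claybrook 8.318.
Rounding to the nearest integer: Oakdale 3, Rivermont 6, Pinehurst 6, Claybrook 8 (total 23).

Oakdale=3, Rivermont=6, Pinehurst=6, Claybrook=8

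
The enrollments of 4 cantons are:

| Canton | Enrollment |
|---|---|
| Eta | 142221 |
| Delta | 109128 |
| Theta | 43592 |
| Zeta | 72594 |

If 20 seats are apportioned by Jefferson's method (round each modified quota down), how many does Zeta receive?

4

Standard divisor 367535/20 ≈ 18376.75; standard quotas: Eta 7.739, Delta 5.938, Theta 2.372, Zeta 3.950.
Rounding down gives 7, 5, 2, 3 = 17 seats, so the divisor must be adjusted.
With modified divisor 16800: modified quotas Eta 8.466, Delta 6.496, Theta 2.595, Zeta 4.321.
Rounding down: Eta 8, Delta 6, Theta 2, Zeta 4 (total 20).
Zeta receives 4.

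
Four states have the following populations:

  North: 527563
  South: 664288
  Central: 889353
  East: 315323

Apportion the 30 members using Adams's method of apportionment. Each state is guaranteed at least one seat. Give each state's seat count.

Standard divisor 2396527/30 ≈ 79884.233; standard quotas: North 6.604, South 8.316, Central 11.133, East 3.947.
Rounding up gives 7, 9, 12, 4 = 32 seats, so the divisor must be adjusted.
With modified divisor 85500: modified quotas North 6.170, South 7.769, Central 10.402, East 3.688.
Rounding up: North 7, South 8, Central 11, East 4 (total 30).

North=7, South=8, Central=11, East=4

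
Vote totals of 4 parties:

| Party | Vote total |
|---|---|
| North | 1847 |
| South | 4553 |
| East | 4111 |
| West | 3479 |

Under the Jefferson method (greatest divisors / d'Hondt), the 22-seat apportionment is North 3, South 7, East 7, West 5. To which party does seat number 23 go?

Priority for the next seat is population ÷ (current seats + 1).
Priorities: North 461.750, South 569.125, East 513.875, West 579.833.
Highest priority: West.

West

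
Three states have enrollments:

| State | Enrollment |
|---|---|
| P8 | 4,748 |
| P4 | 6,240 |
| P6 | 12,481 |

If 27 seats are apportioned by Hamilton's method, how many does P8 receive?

6

Total 23469; standard divisor 23469/27 ≈ 869.222.
Standard quotas: P8 5.4624, P4 7.1788, P6 14.3588.
Lower quotas: P8 5, P4 7, P6 14 (sum 26, leaving 1 seat).
Remainders in descending order: P8 0.4624, P6 0.3588, P4 0.1788.
The surplus seat goes to P8.
P8 receives 6.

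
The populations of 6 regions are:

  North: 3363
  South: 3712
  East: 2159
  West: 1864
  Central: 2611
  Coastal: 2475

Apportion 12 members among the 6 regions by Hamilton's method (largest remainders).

North: 2, South: 3, East: 2, West: 1, Central: 2, Coastal: 2

Standard divisor: 16184 ÷ 12 ≈ 1348.667.
Standard quotas: North 2.494, South 2.752, East 1.601, West 1.382, Central 1.936, Coastal 1.835.
Lower quotas: North 2, South 2, East 1, West 1, Central 1, Coastal 1 (sum 8, leaving 4 seats).
Remainders in descending order: Central 0.936, Coastal 0.835, South 0.752, East 0.601, North 0.494, West 0.382.
The surplus seats go to Central, Coastal, South, East.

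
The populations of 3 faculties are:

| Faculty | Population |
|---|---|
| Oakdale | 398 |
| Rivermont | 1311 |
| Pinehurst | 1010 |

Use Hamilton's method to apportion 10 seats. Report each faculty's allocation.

Oakdale 1, Rivermont 5, Pinehurst 4

Standard divisor: 2719 ÷ 10 ≈ 271.9.
Standard quotas: Oakdale 1.464, Rivermont 4.822, Pinehurst 3.715.
Lower quotas: Oakdale 1, Rivermont 4, Pinehurst 3 (sum 8, leaving 2 seats).
Remainders in descending order: Rivermont 0.822, Pinehurst 0.715, Oakdale 0.464.
Largest remainders: Rivermont, Pinehurst receive the extra seats.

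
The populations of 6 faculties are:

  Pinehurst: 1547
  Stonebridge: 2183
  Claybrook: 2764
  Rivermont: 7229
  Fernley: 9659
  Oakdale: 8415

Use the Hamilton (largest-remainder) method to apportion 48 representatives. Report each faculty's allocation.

The standard divisor is 31797/48 ≈ 662.438.
Standard quotas: Pinehurst 2.3353, Stonebridge 3.2954, Claybrook 4.1725, Rivermont 10.9127, Fernley 14.5810, Oakdale 12.7031.
Lower quotas: Pinehurst 2, Stonebridge 3, Claybrook 4, Rivermont 10, Fernley 14, Oakdale 12 (sum 45, leaving 3 seats).
Remainders in descending order: Rivermont 0.9127, Oakdale 0.7031, Fernley 0.5810, Pinehurst 0.3353, Stonebridge 0.2954, Claybrook 0.1725.
Largest remainders: Rivermont, Oakdale, Fernley receive the extra seats.

Pinehurst: 2, Stonebridge: 3, Claybrook: 4, Rivermont: 11, Fernley: 15, Oakdale: 13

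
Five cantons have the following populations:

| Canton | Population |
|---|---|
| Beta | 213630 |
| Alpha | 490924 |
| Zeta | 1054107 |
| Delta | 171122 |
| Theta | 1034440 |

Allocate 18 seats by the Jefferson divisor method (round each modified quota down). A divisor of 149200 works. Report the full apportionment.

With modified divisor 149200: modified quotas Beta 1.432, Alpha 3.290, Zeta 7.065, Delta 1.147, Theta 6.933.
Rounding down: Beta 1, Alpha 3, Zeta 7, Delta 1, Theta 6 (total 18).

Beta 1; Alpha 3; Zeta 7; Delta 1; Theta 6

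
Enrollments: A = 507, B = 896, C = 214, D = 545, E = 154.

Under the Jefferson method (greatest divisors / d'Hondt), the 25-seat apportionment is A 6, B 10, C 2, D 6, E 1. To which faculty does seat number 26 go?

B

Priority for the next seat is population ÷ (current seats + 1).
Priorities: A 72.429, B 81.455, C 71.333, D 77.857, E 77.000.
Highest priority: B.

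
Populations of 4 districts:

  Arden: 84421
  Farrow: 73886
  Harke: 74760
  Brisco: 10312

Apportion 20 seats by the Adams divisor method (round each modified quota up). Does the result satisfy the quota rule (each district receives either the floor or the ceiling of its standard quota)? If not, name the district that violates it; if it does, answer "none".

none

Standard quotas: Arden 6.937, Farrow 6.072, Harke 6.144, Brisco 0.847.
Adams allocation: Arden 7, Farrow 6, Harke 6, Brisco 1.
Every allocation lies between the lower and upper quota.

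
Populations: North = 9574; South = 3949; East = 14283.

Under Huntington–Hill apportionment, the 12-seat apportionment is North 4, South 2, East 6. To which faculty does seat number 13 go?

East

Priority for the next seat is population ÷ (√(s·(s+1))).
Priorities: North 2140.811, South 1612.172, East 2203.915.
Highest priority: East.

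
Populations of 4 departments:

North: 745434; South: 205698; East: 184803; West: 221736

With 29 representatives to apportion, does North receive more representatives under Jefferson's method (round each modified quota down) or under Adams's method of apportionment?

Jefferson: North 16, South 4, East 4, West 5.
Adams: North 15, South 5, East 4, West 5.
North gets 16 under Jefferson and 15 under Adams.

Jefferson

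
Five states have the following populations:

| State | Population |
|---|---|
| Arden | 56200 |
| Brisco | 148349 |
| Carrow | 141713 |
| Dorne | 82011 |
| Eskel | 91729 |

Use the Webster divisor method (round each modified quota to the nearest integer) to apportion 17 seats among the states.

Arden 2; Brisco 5; Carrow 4; Dorne 3; Eskel 3

Standard divisor 520002/17 ≈ 30588.353; standard quotas: Arden 1.837, Brisco 4.850, Carrow 4.633, Dorne 2.681, Eskel 2.999.
Rounding to the nearest integer gives 2, 5, 5, 3, 3 = 18 seats, so the divisor must be adjusted.
With modified divisor 32100: modified quotas Arden 1.751, Brisco 4.621, Carrow 4.415, Dorne 2.555, Eskel 2.858.
Rounding to the nearest integer: Arden 2, Brisco 5, Carrow 4, Dorne 3, Eskel 3 (total 17).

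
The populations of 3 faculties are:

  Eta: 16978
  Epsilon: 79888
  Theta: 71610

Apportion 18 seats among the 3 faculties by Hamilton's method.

Total 168476; standard divisor 168476/18 ≈ 9359.778.
Standard quotas: Eta 1.8139, Epsilon 8.5352, Theta 7.6508.
Lower quotas: Eta 1, Epsilon 8, Theta 7 (sum 16, leaving 2 seats).
Remainders in descending order: Eta 0.8139, Theta 0.6508, Epsilon 0.5352.
Largest remainders: Eta, Theta receive the extra seats.

Eta 2; Epsilon 8; Theta 8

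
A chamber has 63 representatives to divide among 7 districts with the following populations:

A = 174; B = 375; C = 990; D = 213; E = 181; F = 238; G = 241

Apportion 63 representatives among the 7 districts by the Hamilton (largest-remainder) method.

The standard divisor is 2412/63 ≈ 38.286.
Standard quotas: A 4.545, B 9.795, C 25.858, D 5.563, E 4.728, F 6.216, G 6.295.
Lower quotas: A 4, B 9, C 25, D 5, E 4, F 6, G 6 (sum 59, leaving 4 seats).
Remainders in descending order: C 0.858, B 0.795, E 0.728, D 0.563, A 0.545, G 0.295, F 0.216.
The surplus seats go to C, B, E, D.

A 4, B 10, C 26, D 6, E 5, F 6, G 6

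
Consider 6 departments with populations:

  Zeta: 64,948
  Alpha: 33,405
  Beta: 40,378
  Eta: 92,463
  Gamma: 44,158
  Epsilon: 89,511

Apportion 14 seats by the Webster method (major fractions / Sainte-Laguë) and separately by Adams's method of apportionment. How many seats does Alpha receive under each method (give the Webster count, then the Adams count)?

Webster: Zeta 2, Alpha 1, Beta 2, Eta 4, Gamma 2, Epsilon 3.
Adams: Zeta 2, Alpha 2, Beta 2, Eta 3, Gamma 2, Epsilon 3.
Alpha gets 1 under Webster and 2 under Adams.

1 and 2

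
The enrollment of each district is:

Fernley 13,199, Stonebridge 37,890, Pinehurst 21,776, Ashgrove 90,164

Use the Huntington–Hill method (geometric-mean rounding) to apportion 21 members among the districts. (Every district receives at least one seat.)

With divisor 8160: modified quotas Fernley 1.618, Stonebridge 4.643, Pinehurst 2.669, Ashgrove 11.050.
Geometric-mean thresholds: Fernley √(1·2)=1.414, Stonebridge √(4·5)=4.472, Pinehurst √(2·3)=2.449, Ashgrove √(11·12)=11.489.
Each quota rounded against its threshold gives Fernley 2, Stonebridge 5, Pinehurst 3, Ashgrove 11 (total 21).

Fernley 2, Stonebridge 5, Pinehurst 3, Ashgrove 11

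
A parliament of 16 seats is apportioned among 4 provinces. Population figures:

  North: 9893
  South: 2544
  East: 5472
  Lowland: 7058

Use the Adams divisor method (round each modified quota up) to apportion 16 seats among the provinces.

North=6; South=2; East=4; Lowland=4

Standard divisor 24967/16 ≈ 1560.438; standard quotas: North 6.340, South 1.630, East 3.507, Lowland 4.523.
Rounding up gives 7, 2, 4, 5 = 18 seats, so the divisor must be adjusted.
With modified divisor 1800: modified quotas North 5.496, South 1.413, East 3.040, Lowland 3.921.
Rounding up: North 6, South 2, East 4, Lowland 4 (total 16).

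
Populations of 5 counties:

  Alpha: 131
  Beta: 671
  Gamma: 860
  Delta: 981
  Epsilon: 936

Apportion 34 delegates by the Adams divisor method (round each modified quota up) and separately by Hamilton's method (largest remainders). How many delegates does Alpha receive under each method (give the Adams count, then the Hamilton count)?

2 and 1

Adams: Alpha 2, Beta 6, Gamma 8, Delta 9, Epsilon 9.
Hamilton: Alpha 1, Beta 7, Gamma 8, Delta 9, Epsilon 9.
Alpha gets 2 under Adams and 1 under Hamilton.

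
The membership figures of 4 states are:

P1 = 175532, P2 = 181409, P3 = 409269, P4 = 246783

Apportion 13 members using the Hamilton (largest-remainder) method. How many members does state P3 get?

5

Total 1012993; standard divisor 1012993/13 ≈ 77922.538.
Standard quotas: P1 2.2526, P2 2.3281, P3 5.2523, P4 3.1670.
Lower quotas: P1 2, P2 2, P3 5, P4 3 (sum 12, leaving 1 seat).
Remainders in descending order: P2 0.3281, P1 0.2526, P3 0.2523, P4 0.1670.
The surplus seat goes to P2.
P3 receives 5.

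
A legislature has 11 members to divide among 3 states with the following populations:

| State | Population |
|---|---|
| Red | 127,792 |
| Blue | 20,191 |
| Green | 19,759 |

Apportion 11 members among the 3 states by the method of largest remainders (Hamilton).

Standard divisor: 167742 ÷ 11 ≈ 15249.273.
Standard quotas: Red 8.3802, Blue 1.3241, Green 1.2957.
Lower quotas: Red 8, Blue 1, Green 1 (sum 10, leaving 1 seat).
Remainders in descending order: Red 0.3802, Blue 0.3241, Green 0.2957.
Largest remainder: Red receives the extra seat.

Red 9, Blue 1, Green 1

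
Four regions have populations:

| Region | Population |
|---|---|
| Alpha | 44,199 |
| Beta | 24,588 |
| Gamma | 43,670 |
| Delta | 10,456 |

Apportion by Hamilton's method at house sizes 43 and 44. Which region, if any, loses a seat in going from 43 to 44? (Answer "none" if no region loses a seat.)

At 43 seats: Alpha 15, Beta 9, Gamma 15, Delta 4.
At 44 seats: Alpha 16, Beta 9, Gamma 15, Delta 4.
No region's allocation decreased.

none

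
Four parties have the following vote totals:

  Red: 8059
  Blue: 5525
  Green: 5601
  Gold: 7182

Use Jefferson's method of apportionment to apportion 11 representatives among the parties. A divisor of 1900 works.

Red 4, Blue 2, Green 2, Gold 3

With modified divisor 1900: modified quotas Red 4.242, Blue 2.908, Green 2.948, Gold 3.780.
Rounding down: Red 4, Blue 2, Green 2, Gold 3 (total 11).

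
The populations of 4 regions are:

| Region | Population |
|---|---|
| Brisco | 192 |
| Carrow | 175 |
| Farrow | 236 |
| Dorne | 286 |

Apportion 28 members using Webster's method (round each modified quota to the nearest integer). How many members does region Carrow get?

6

Standard divisor 889/28 ≈ 31.75; standard quotas: Brisco 6.047, Carrow 5.512, Farrow 7.433, Dorne 9.008.
Rounding to the nearest integer gives Brisco 6, Carrow 6, Farrow 7, Dorne 9 — total 28, matching the house size, so no adjustment is needed.
Carrow receives 6.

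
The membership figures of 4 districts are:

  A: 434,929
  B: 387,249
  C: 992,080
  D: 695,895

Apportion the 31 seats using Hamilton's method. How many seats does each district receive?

A: 5; B: 5; C: 12; D: 9

Standard divisor: 2510153 ÷ 31 ≈ 80972.677.
Standard quotas: A 5.3713, B 4.7825, C 12.2520, D 8.5942.
Lower quotas: A 5, B 4, C 12, D 8 (sum 29, leaving 2 seats).
Remainders in descending order: B 0.7825, D 0.5942, A 0.3713, C 0.2520.
Largest remainders: B, D receive the extra seats.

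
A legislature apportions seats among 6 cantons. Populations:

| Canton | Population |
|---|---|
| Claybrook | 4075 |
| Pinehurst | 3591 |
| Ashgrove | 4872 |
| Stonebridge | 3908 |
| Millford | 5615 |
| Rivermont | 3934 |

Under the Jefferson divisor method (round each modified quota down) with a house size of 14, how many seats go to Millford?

Standard divisor 25995/14 ≈ 1856.786; standard quotas: Claybrook 2.195, Pinehurst 1.934, Ashgrove 2.624, Stonebridge 2.105, Millford 3.024, Rivermont 2.119.
Rounding down gives 2, 1, 2, 2, 3, 2 = 12 seats, so the divisor must be adjusted.
With modified divisor 1500: modified quotas Claybrook 2.717, Pinehurst 2.394, Ashgrove 3.248, Stonebridge 2.605, Millford 3.743, Rivermont 2.623.
Rounding down: Claybrook 2, Pinehurst 2, Ashgrove 3, Stonebridge 2, Millford 3, Rivermont 2 (total 14).
Millford receives 3.

3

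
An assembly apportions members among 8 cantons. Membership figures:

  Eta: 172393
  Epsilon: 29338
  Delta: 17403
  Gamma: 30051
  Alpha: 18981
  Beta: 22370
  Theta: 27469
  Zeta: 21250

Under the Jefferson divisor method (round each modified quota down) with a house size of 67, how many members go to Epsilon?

Standard divisor 339255/67 ≈ 5063.507; standard quotas: Eta 34.046, Epsilon 5.794, Delta 3.437, Gamma 5.935, Alpha 3.749, Beta 4.418, Theta 5.425, Zeta 4.197.
Rounding down gives 34, 5, 3, 5, 3, 4, 5, 4 = 63 seats, so the divisor must be adjusted.
With modified divisor 4770: modified quotas Eta 36.141, Epsilon 6.151, Delta 3.648, Gamma 6.300, Alpha 3.979, Beta 4.690, Theta 5.759, Zeta 4.455.
Rounding down: Eta 36, Epsilon 6, Delta 3, Gamma 6, Alpha 3, Beta 4, Theta 5, Zeta 4 (total 67).
Epsilon receives 6.

6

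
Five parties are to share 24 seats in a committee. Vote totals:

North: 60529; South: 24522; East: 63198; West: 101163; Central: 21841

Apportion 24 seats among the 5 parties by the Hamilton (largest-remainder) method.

North=5, South=2, East=6, West=9, Central=2

Standard divisor: 271253 ÷ 24 ≈ 11302.208.
Standard quotas: North 5.3555, South 2.1697, East 5.5917, West 8.9507, Central 1.9325.
Lower quotas: North 5, South 2, East 5, West 8, Central 1 (sum 21, leaving 3 seats).
Remainders in descending order: West 0.9507, Central 0.9325, East 0.5917, North 0.3555, South 0.1697.
The surplus seats go to West, Central, East.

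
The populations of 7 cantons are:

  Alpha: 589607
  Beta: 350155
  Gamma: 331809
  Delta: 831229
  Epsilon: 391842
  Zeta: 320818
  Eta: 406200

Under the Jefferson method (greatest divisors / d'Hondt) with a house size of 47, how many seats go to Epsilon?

Standard divisor 3221660/47 ≈ 68545.957; standard quotas: Alpha 8.602, Beta 5.108, Gamma 4.841, Delta 12.127, Epsilon 5.716, Zeta 4.680, Eta 5.926.
Rounding down gives 8, 5, 4, 12, 5, 4, 5 = 43 seats, so the divisor must be adjusted.
With modified divisor 64700: modified quotas Alpha 9.113, Beta 5.412, Gamma 5.128, Delta 12.847, Epsilon 6.056, Zeta 4.959, Eta 6.278.
Rounding down: Alpha 9, Beta 5, Gamma 5, Delta 12, Epsilon 6, Zeta 4, Eta 6 (total 47).
Epsilon receives 6.

6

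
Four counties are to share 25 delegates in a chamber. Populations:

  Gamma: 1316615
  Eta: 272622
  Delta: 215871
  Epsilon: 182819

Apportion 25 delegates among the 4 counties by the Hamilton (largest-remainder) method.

Standard divisor: 1987927 ÷ 25 ≈ 79517.08.
Standard quotas: Gamma 16.5576, Eta 3.4285, Delta 2.7148, Epsilon 2.2991.
Lower quotas: Gamma 16, Eta 3, Delta 2, Epsilon 2 (sum 23, leaving 2 seats).
Remainders in descending order: Delta 0.7148, Gamma 0.5576, Eta 0.4285, Epsilon 0.2991.
Largest remainders: Delta, Gamma receive the extra seats.

Gamma 17, Eta 3, Delta 3, Epsilon 2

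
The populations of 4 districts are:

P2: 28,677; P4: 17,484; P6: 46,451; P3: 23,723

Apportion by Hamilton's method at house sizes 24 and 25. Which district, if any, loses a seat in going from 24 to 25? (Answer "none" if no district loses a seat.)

At 24 seats: P2 6, P4 4, P6 9, P3 5.
At 25 seats: P2 6, P4 4, P6 10, P3 5.
No district's allocation decreased.

none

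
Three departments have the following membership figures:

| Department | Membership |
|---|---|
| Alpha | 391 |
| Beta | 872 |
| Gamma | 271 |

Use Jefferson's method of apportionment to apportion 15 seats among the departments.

Standard divisor 1534/15 ≈ 102.267; standard quotas: Alpha 3.823, Beta 8.527, Gamma 2.650.
Rounding down gives 3, 8, 2 = 13 seats, so the divisor must be adjusted.
With modified divisor 94: modified quotas Alpha 4.160, Beta 9.277, Gamma 2.883.
Rounding down: Alpha 4, Beta 9, Gamma 2 (total 15).

Alpha 4; Beta 9; Gamma 2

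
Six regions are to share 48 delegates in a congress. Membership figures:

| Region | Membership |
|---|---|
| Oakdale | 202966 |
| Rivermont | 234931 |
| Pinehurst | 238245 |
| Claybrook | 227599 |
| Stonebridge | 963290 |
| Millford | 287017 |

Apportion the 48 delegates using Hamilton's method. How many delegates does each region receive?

The standard divisor is 2154048/48 = 44876.
Standard quotas: Oakdale 4.5228, Rivermont 5.2351, Pinehurst 5.3090, Claybrook 5.0717, Stonebridge 21.4656, Millford 6.3958.
Lower quotas: Oakdale 4, Rivermont 5, Pinehurst 5, Claybrook 5, Stonebridge 21, Millford 6 (sum 46, leaving 2 seats).
Remainders in descending order: Oakdale 0.5228, Stonebridge 0.4656, Millford 0.3958, Pinehurst 0.3090, Rivermont 0.2351, Claybrook 0.0717.
The surplus seats go to Oakdale, Stonebridge.

Oakdale: 5, Rivermont: 5, Pinehurst: 5, Claybrook: 5, Stonebridge: 22, Millford: 6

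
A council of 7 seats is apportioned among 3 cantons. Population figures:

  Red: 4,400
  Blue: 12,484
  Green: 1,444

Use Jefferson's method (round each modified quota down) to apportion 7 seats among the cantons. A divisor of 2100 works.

Red 2; Blue 5; Green 0

With modified divisor 2100: modified quotas Red 2.095, Blue 5.945, Green 0.688.
Rounding down: Red 2, Blue 5, Green 0 (total 7).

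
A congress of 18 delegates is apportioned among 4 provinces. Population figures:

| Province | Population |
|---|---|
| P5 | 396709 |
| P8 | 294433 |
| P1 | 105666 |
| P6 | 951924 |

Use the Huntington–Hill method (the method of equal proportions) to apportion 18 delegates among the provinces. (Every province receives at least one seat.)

P5: 4, P8: 3, P1: 1, P6: 10

With divisor 95552: modified quotas P5 4.152, P8 3.081, P1 1.106, P6 9.962.
Geometric-mean thresholds: P5 √(4·5)=4.472, P8 √(3·4)=3.464, P1 √(1·2)=1.414, P6 √(9·10)=9.487.
Each quota rounded against its threshold gives P5 4, P8 3, P1 1, P6 10 (total 18).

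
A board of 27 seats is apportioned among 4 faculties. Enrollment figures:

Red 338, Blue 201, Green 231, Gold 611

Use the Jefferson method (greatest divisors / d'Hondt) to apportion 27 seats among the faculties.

Red: 7; Blue: 4; Green: 4; Gold: 12

Standard divisor 1381/27 ≈ 51.148; standard quotas: Red 6.608, Blue 3.930, Green 4.516, Gold 11.946.
Rounding down gives 6, 3, 4, 11 = 24 seats, so the divisor must be adjusted.
With modified divisor 48: modified quotas Red 7.042, Blue 4.188, Green 4.812, Gold 12.729.
Rounding down: Red 7, Blue 4, Green 4, Gold 12 (total 27).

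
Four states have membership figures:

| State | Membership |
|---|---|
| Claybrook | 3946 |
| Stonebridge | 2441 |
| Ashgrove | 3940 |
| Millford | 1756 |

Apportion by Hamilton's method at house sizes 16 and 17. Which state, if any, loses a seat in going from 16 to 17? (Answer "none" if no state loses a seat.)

Millford

At 16 seats: Claybrook 5, Stonebridge 3, Ashgrove 5, Millford 3.
At 17 seats: Claybrook 6, Stonebridge 3, Ashgrove 6, Millford 2.
Millford drops from 3 to 2.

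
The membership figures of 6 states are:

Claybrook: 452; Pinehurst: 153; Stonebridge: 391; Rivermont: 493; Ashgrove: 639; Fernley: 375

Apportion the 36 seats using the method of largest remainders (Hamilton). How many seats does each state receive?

Claybrook: 7; Pinehurst: 2; Stonebridge: 6; Rivermont: 7; Ashgrove: 9; Fernley: 5

Total 2503; standard divisor 2503/36 ≈ 69.528.
Standard quotas: Claybrook 6.501, Pinehurst 2.201, Stonebridge 5.624, Rivermont 7.091, Ashgrove 9.191, Fernley 5.394.
Lower quotas: Claybrook 6, Pinehurst 2, Stonebridge 5, Rivermont 7, Ashgrove 9, Fernley 5 (sum 34, leaving 2 seats).
Remainders in descending order: Stonebridge 0.624, Claybrook 0.501, Fernley 0.394, Pinehurst 0.201, Ashgrove 0.191, Rivermont 0.091.
Largest remainders: Stonebridge, Claybrook receive the extra seats.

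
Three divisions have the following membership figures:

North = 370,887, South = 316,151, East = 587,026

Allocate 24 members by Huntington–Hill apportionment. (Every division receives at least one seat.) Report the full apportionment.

North 7, South 6, East 11

With divisor 53532: modified quotas North 6.928, South 5.906, East 10.966.
Geometric-mean thresholds: North √(6·7)=6.481, South √(5·6)=5.477, East √(10·11)=10.488.
Each quota rounded against its threshold gives North 7, South 6, East 11 (total 24).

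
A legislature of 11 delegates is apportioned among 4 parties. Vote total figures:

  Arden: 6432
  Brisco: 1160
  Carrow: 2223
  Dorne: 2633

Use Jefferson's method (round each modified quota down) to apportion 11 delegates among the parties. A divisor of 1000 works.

With modified divisor 1000: modified quotas Arden 6.432, Brisco 1.160, Carrow 2.223, Dorne 2.633.
Rounding down: Arden 6, Brisco 1, Carrow 2, Dorne 2 (total 11).

Arden: 6; Brisco: 1; Carrow: 2; Dorne: 2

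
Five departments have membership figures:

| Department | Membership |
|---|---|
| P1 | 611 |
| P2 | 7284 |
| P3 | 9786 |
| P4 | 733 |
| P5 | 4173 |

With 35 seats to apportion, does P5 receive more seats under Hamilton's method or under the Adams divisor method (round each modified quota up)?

Hamilton: P1 1, P2 11, P3 15, P4 1, P5 7.
Adams: P1 1, P2 11, P3 15, P4 2, P5 6.
P5 gets 7 under Hamilton and 6 under Adams.

Hamilton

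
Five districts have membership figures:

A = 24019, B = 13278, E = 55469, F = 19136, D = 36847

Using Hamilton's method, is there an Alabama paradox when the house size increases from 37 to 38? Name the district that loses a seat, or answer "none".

At 37 seats: A 6, B 3, E 14, F 5, D 9.
At 38 seats: A 6, B 3, E 14, F 5, D 10.
No district's allocation decreased.

none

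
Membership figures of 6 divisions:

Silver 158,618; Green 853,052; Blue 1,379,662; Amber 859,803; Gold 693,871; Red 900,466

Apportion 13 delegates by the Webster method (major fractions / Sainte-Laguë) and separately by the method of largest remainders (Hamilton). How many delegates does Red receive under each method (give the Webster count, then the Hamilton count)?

3 and 2

Webster: Silver 0, Green 2, Blue 4, Amber 2, Gold 2, Red 3.
Hamilton: Silver 1, Green 2, Blue 4, Amber 2, Gold 2, Red 2.
Red gets 3 under Webster and 2 under Hamilton.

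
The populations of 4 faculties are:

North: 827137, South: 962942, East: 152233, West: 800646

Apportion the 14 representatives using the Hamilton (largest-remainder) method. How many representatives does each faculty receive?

The standard divisor is 2742958/14 ≈ 195925.571.
Standard quotas: North 4.2217, South 4.9148, East 0.7770, West 4.0865.
Lower quotas: North 4, South 4, East 0, West 4 (sum 12, leaving 2 seats).
Remainders in descending order: South 0.9148, East 0.7770, North 0.2217, West 0.0865.
Largest remainders: South, East receive the extra seats.

North=4, South=5, East=1, West=4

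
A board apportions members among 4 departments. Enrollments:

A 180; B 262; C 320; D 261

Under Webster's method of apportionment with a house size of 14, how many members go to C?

Standard divisor 1023/14 ≈ 73.071; standard quotas: A 2.463, B 3.586, C 4.379, D 3.572.
Rounding to the nearest integer gives A 2, B 4, C 4, D 4 — total 14, matching the house size, so no adjustment is needed.
C receives 4.

4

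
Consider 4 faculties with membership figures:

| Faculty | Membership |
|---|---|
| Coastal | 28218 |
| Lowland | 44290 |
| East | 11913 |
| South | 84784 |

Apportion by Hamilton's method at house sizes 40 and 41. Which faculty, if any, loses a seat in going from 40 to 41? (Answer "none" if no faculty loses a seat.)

none

At 40 seats: Coastal 7, Lowland 10, East 3, South 20.
At 41 seats: Coastal 7, Lowland 11, East 3, South 20.
No faculty's allocation decreased.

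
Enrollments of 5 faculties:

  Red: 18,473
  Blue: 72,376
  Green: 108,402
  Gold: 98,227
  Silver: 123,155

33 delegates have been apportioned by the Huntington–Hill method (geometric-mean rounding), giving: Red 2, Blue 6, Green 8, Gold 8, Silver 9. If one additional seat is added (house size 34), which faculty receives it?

Priority for the next seat is population ÷ (√(s·(s+1))).
Priorities: Red 7541.571, Blue 11167.859, Green 12775.298, Gold 11576.163, Silver 12981.677.
Highest priority: Silver.

Silver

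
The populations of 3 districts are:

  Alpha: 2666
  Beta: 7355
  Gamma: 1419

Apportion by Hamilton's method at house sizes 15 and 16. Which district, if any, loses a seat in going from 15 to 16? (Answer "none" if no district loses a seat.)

At 15 seats: Alpha 3, Beta 10, Gamma 2.
At 16 seats: Alpha 4, Beta 10, Gamma 2.
No district's allocation decreased.

none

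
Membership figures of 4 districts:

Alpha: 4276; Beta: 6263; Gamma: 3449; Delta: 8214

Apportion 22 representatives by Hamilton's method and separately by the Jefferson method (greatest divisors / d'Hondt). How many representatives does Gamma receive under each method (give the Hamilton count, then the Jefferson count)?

Hamilton: Alpha 4, Beta 6, Gamma 4, Delta 8.
Jefferson: Alpha 4, Beta 6, Gamma 3, Delta 9.
Gamma gets 4 under Hamilton and 3 under Jefferson.

4 and 3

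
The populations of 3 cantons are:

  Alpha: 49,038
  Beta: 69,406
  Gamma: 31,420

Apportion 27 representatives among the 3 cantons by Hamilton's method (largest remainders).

The standard divisor is 149864/27 ≈ 5550.519.
Standard quotas: Alpha 8.8349, Beta 12.5044, Gamma 5.6607.
Lower quotas: Alpha 8, Beta 12, Gamma 5 (sum 25, leaving 2 seats).
Remainders in descending order: Alpha 0.8349, Gamma 0.6607, Beta 0.5044.
Largest remainders: Alpha, Gamma receive the extra seats.

Alpha 9, Beta 12, Gamma 6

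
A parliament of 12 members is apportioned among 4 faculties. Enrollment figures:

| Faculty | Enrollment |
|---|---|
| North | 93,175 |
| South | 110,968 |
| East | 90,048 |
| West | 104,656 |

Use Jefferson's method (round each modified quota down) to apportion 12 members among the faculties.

North 3, South 3, East 3, West 3

Standard divisor 398847/12 ≈ 33237.25; standard quotas: North 2.803, South 3.339, East 2.709, West 3.149.
Rounding down gives 2, 3, 2, 3 = 10 seats, so the divisor must be adjusted.
With modified divisor 28900: modified quotas North 3.224, South 3.840, East 3.116, West 3.621.
Rounding down: North 3, South 3, East 3, West 3 (total 12).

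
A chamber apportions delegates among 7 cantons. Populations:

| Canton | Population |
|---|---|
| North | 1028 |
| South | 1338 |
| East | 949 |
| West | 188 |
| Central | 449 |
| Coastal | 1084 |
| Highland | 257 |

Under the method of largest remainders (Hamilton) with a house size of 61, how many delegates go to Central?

5

Total 5293; standard divisor 5293/61 ≈ 86.77.
Standard quotas: North 11.847, South 15.420, East 10.937, West 2.167, Central 5.175, Coastal 12.493, Highland 2.962.
Lower quotas: North 11, South 15, East 10, West 2, Central 5, Coastal 12, Highland 2 (sum 57, leaving 4 seats).
Remainders in descending order: Highland 0.962, East 0.937, North 0.847, Coastal 0.493, South 0.420, Central 0.175, West 0.167.
Largest remainders: Highland, East, North, Coastal receive the extra seats.
Central receives 5.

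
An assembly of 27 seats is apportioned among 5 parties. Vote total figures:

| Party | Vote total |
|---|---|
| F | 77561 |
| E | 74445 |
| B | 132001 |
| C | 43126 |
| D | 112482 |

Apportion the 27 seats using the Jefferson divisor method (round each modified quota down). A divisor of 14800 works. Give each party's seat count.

F 5, E 5, B 8, C 2, D 7

With modified divisor 14800: modified quotas F 5.241, E 5.030, B 8.919, C 2.914, D 7.600.
Rounding down: F 5, E 5, B 8, C 2, D 7 (total 27).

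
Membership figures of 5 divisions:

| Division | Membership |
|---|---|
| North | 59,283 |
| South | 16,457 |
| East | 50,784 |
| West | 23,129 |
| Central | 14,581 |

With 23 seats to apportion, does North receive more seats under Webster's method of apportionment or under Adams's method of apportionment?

Webster: North 9, South 2, East 7, West 3, Central 2.
Adams: North 8, South 3, East 7, West 3, Central 2.
North gets 9 under Webster and 8 under Adams.

Webster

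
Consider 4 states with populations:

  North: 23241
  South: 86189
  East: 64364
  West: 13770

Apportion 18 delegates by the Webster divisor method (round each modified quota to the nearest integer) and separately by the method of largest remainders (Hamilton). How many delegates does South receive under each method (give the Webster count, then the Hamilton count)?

9 and 8

Webster: North 2, South 9, East 6, West 1.
Hamilton: North 2, South 8, East 6, West 2.
South gets 9 under Webster and 8 under Hamilton.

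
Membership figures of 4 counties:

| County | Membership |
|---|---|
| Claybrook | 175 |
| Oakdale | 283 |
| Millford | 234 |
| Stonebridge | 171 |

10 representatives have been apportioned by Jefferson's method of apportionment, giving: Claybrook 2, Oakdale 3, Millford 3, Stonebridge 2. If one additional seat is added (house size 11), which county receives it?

Oakdale

Priority for the next seat is population ÷ (current seats + 1).
Priorities: Claybrook 58.333, Oakdale 70.750, Millford 58.500, Stonebridge 57.000.
Highest priority: Oakdale.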